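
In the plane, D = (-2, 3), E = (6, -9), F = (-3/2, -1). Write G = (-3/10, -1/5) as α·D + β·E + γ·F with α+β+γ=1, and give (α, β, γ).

Signed area of the reference triangle: [DEF] = ½·((-2)·(-9−(-1)) + 6·(-1−3) + (-3/2)·(3−(-9))) = ½·(16 − 24 − 18) = -13.
[GEF] = ½·((-3/10)·(-9−(-1)) + 6·(-1−(-1/5)) + (-3/2)·(-1/5−(-9))) = ½·(12/5 − 24/5 − 66/5) = -39/5, so the D-coordinate is (-39/5)/(-13) = 3/5.
[DGF] = ½·((-2)·(-1/5−(-1)) + (-3/10)·(-1−3) + (-3/2)·(3−(-1/5))) = ½·(-8/5 + 6/5 − 24/5) = -13/5, so the E-coordinate is 1/5.
[DEG] = ½·((-2)·(-9−(-1/5)) + 6·(-1/5−3) + (-3/10)·(3−(-9))) = ½·(88/5 − 96/5 − 18/5) = -13/5, so the F-coordinate is 1/5.

(3/5, 1/5, 1/5)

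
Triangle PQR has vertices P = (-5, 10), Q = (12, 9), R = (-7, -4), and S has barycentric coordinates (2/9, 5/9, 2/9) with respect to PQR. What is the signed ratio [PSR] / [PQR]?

The signed ratio [PSR]/[PQR] equals the barycentric coordinate of S at vertex Q, which is 5/9.

5/9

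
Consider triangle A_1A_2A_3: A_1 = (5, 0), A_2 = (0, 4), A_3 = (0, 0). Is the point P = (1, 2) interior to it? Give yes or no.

Barycentric coordinates of P: (1/5, 1/2, 3/10).
The three coordinates are positive, positive, positive; a point is interior exactly when all three are positive.

yes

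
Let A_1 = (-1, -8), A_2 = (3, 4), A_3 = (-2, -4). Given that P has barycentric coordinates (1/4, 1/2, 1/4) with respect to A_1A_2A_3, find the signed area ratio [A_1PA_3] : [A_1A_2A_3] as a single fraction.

1/2

The signed ratio [A_1PA_3]/[A_1A_2A_3] equals the barycentric coordinate of P at vertex A_2, which is 1/2.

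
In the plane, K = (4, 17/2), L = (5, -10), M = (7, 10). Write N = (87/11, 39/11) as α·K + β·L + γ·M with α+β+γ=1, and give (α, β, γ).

Signed area of the reference triangle: [KLM] = ½·(4·(-10−10) + 5·(10−(17/2)) + 7·(17/2−(-10))) = ½·(-80 + 15/2 + 259/2) = 57/2.
[NLM] = ½·((87/11)·(-10−10) + 5·(10−(39/11)) + 7·(39/11−(-10))) = ½·(-1740/11 + 355/11 + 1043/11) = -171/11, so the K-coordinate is (-171/11)/(57/2) = -6/11.
[KNM] = ½·(4·(39/11−10) + (87/11)·(10−(17/2)) + 7·(17/2−(39/11))) = ½·(-284/11 + 261/22 + 763/22) = 114/11, so the L-coordinate is 4/11.
[KLN] = ½·(4·(-10−(39/11)) + 5·(39/11−(17/2)) + (87/11)·(17/2−(-10))) = ½·(-596/11 − 545/22 + 3219/22) = 741/22, so the M-coordinate is 13/11.

(-6/11, 4/11, 13/11)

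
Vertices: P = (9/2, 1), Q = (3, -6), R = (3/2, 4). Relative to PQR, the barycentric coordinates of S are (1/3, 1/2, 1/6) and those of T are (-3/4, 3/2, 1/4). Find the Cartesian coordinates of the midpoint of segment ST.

Barycentric coordinates of the midpoint are the average: (-5/24, 1, 5/24).
Converting: (-5/24)·P + 1·Q + (5/24)·R = (19/8, -43/8).

(19/8, -43/8)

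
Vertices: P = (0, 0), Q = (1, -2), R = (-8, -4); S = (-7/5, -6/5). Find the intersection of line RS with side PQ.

Barycentric coordinates of S with respect to PQR: (3/5, 1/5, 1/5).
On side PQ the R-coordinate is zero; dropping S's R-weight 1/5 and renormalizing the remaining 3/5 : 1/5 gives weights 3/4, 1/4 on P, Q.
T = (3/4)·(0, 0) + (1/4)·(1, -2) = (1/4, -1/2).

(1/4, -1/2)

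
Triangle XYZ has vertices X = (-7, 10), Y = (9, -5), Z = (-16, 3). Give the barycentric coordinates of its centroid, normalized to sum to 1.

(1/3, 1/3, 1/3)

The centroid is the average of the vertices, so each weight is 1/3.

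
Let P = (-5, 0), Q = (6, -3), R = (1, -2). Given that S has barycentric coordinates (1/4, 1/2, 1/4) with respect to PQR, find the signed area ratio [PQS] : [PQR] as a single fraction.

The signed ratio [PQS]/[PQR] equals the barycentric coordinate of S at vertex R, which is 1/4.

1/4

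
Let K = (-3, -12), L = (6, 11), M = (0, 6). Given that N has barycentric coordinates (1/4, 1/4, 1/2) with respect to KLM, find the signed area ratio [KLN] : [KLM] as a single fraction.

The signed ratio [KLN]/[KLM] equals the barycentric coordinate of N at vertex M, which is 1/2.

1/2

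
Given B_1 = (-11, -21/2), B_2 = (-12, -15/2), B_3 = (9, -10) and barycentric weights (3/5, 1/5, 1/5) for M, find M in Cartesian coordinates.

(-36/5, -49/5)

M = (3/5)·B_1 + (1/5)·B_2 + (1/5)·B_3.
x-coordinate: (3/5)·(-11) + (1/5)·(-12) + (1/5)·9 = -36/5.
y-coordinate: (3/5)·(-21/2) + (1/5)·(-15/2) + (1/5)·(-10) = -49/5.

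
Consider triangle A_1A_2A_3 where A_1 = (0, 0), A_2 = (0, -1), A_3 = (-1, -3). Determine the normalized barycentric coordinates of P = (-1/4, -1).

Signed area of the reference triangle: [A_1A_2A_3] = ½·(0·(-1−(-3)) + 0·(-3−0) + (-1)·(0−(-1))) = ½·(0 + 0 − 1) = -1/2.
[PA_2A_3] = ½·((-1/4)·(-1−(-3)) + 0·(-3−(-1)) + (-1)·(-1−(-1))) = ½·(-1/2 + 0 + 0) = -1/4, so the A_1-coordinate is (-1/4)/(-1/2) = 1/2.
[A_1PA_3] = ½·(0·(-1−(-3)) + (-1/4)·(-3−0) + (-1)·(0−(-1))) = ½·(0 + 3/4 − 1) = -1/8, so the A_2-coordinate is 1/4.
[A_1A_2P] = ½·(0·(-1−(-1)) + 0·(-1−0) + (-1/4)·(0−(-1))) = ½·(0 + 0 − 1/4) = -1/8, so the A_3-coordinate is 1/4.
Check: 1/2 + 1/4 + 1/4 = 1.

(1/2, 1/4, 1/4)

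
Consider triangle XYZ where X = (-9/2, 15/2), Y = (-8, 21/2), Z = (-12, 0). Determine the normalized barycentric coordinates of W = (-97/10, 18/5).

(1/5, 1/5, 3/5)

Signed area of the reference triangle: [XYZ] = ½·((-9/2)·(21/2−0) + (-8)·(0−(15/2)) + (-12)·(15/2−(21/2))) = ½·(-189/4 + 60 + 36) = 195/8.
[WYZ] = ½·((-97/10)·(21/2−0) + (-8)·(0−(18/5)) + (-12)·(18/5−(21/2))) = ½·(-2037/20 + 144/5 + 414/5) = 39/8, so the X-coordinate is (39/8)/(195/8) = 1/5.
[XWZ] = ½·((-9/2)·(18/5−0) + (-97/10)·(0−(15/2)) + (-12)·(15/2−(18/5))) = ½·(-81/5 + 291/4 − 234/5) = 39/8, so the Y-coordinate is 1/5.
[XYW] = ½·((-9/2)·(21/2−(18/5)) + (-8)·(18/5−(15/2)) + (-97/10)·(15/2−(21/2))) = ½·(-621/20 + 156/5 + 291/10) = 117/8, so the Z-coordinate is 3/5.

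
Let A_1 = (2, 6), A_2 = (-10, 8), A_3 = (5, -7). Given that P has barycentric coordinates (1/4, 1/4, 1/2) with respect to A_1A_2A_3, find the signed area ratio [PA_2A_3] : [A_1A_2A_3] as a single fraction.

The signed ratio [PA_2A_3]/[A_1A_2A_3] equals the barycentric coordinate of P at vertex A_1, which is 1/4.

1/4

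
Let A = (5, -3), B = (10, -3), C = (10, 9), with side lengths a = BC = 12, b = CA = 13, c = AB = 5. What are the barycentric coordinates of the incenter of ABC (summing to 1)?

(2/5, 13/30, 1/6)

The incenter has barycentric coordinates proportional to the opposite side lengths: (12 : 13 : 5).
Normalizing by 12+13+5 = 30 gives (2/5, 13/30, 1/6).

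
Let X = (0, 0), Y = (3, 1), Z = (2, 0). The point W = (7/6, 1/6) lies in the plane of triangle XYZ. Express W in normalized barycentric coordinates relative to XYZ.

(1/2, 1/6, 1/3)

Signed area of the reference triangle: [XYZ] = ½·(0·(1−0) + 3·(0−0) + 2·(0−1)) = ½·(0 + 0 − 2) = -1.
[WYZ] = ½·((7/6)·(1−0) + 3·(0−(1/6)) + 2·(1/6−1)) = ½·(7/6 − 1/2 − 5/3) = -1/2, so the X-coordinate is (-1/2)/(-1) = 1/2.
[XWZ] = ½·(0·(1/6−0) + (7/6)·(0−0) + 2·(0−(1/6))) = ½·(0 + 0 − 1/3) = -1/6, so the Y-coordinate is 1/6.
[XYW] = ½·(0·(1−(1/6)) + 3·(1/6−0) + (7/6)·(0−1)) = ½·(0 + 1/2 − 7/6) = -1/3, so the Z-coordinate is 1/3.
Check: 1/2 + 1/6 + 1/3 = 1.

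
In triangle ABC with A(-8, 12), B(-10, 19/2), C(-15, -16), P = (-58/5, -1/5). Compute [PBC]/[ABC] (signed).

1/5

[ABC] = ½·((-8)·(19/2−(-16)) + (-10)·(-16−12) + (-15)·(12−(19/2))) = ½·(-204 + 280 − 75/2) = 77/4.
[PBC] = ½·((-58/5)·(19/2−(-16)) + (-10)·(-16−(-1/5)) + (-15)·(-1/5−(19/2))) = ½·(-1479/5 + 158 + 291/2) = 77/20, so the ratio is (77/20)/(77/4) = 1/5.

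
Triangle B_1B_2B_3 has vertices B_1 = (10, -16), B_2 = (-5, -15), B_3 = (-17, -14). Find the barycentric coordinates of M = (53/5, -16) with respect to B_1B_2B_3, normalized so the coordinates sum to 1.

(6/5, -2/5, 1/5)

Signed area of the reference triangle: [B_1B_2B_3] = ½·(10·(-15−(-14)) + (-5)·(-14−(-16)) + (-17)·(-16−(-15))) = ½·(-10 − 10 + 17) = -3/2.
[MB_2B_3] = ½·((53/5)·(-15−(-14)) + (-5)·(-14−(-16)) + (-17)·(-16−(-15))) = ½·(-53/5 − 10 + 17) = -9/5, so the B_1-coordinate is (-9/5)/(-3/2) = 6/5.
[B_1MB_3] = ½·(10·(-16−(-14)) + (53/5)·(-14−(-16)) + (-17)·(-16−(-16))) = ½·(-20 + 106/5 + 0) = 3/5, so the B_2-coordinate is -2/5.
[B_1B_2M] = ½·(10·(-15−(-16)) + (-5)·(-16−(-16)) + (53/5)·(-16−(-15))) = ½·(10 + 0 − 53/5) = -3/10, so the B_3-coordinate is 1/5.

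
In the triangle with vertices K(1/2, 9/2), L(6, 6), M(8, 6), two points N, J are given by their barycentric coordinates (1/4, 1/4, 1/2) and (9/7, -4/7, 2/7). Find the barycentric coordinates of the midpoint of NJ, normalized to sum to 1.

(43/56, -9/56, 11/28)

Since both coordinate triples sum to 1, the midpoint's barycentrics are the componentwise average.
(1/4+9/7)/2 = 43/56; similarly -9/56 and 11/28.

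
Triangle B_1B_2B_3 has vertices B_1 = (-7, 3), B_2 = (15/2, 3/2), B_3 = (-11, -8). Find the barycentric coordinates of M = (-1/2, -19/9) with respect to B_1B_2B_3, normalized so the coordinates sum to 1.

(1/18, 5/9, 7/18)

Signed area of the reference triangle: [B_1B_2B_3] = ½·((-7)·(3/2−(-8)) + (15/2)·(-8−3) + (-11)·(3−(3/2))) = ½·(-133/2 − 165/2 − 33/2) = -331/4.
[MB_2B_3] = ½·((-1/2)·(3/2−(-8)) + (15/2)·(-8−(-19/9)) + (-11)·(-19/9−(3/2))) = ½·(-19/4 − 265/6 + 715/18) = -331/72, so the B_1-coordinate is (-331/72)/(-331/4) = 1/18.
[B_1MB_3] = ½·((-7)·(-19/9−(-8)) + (-1/2)·(-8−3) + (-11)·(3−(-19/9))) = ½·(-371/9 + 11/2 − 506/9) = -1655/36, so the B_2-coordinate is 5/9.
[B_1B_2M] = ½·((-7)·(3/2−(-19/9)) + (15/2)·(-19/9−3) + (-1/2)·(3−(3/2))) = ½·(-455/18 − 115/3 − 3/4) = -2317/72, so the B_3-coordinate is 7/18.
Check: 1/18 + 5/9 + 7/18 = 1.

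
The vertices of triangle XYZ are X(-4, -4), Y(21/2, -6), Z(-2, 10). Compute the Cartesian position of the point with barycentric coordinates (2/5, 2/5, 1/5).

(11/5, -2)

W = (2/5)·X + (2/5)·Y + (1/5)·Z.
x-coordinate: (2/5)·(-4) + (2/5)·(21/2) + (1/5)·(-2) = 11/5.
y-coordinate: (2/5)·(-4) + (2/5)·(-6) + (1/5)·10 = -2.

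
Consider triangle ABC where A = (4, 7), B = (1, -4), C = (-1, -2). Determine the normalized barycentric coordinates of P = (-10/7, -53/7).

(-3/7, 6/7, 4/7)

Signed area of the reference triangle: [ABC] = ½·(4·(-4−(-2)) + 1·(-2−7) + (-1)·(7−(-4))) = ½·(-8 − 9 − 11) = -14.
[PBC] = ½·((-10/7)·(-4−(-2)) + 1·(-2−(-53/7)) + (-1)·(-53/7−(-4))) = ½·(20/7 + 39/7 + 25/7) = 6, so the A-coordinate is 6/(-14) = -3/7.
[APC] = ½·(4·(-53/7−(-2)) + (-10/7)·(-2−7) + (-1)·(7−(-53/7))) = ½·(-156/7 + 90/7 − 102/7) = -12, so the B-coordinate is 6/7.
[ABP] = ½·(4·(-4−(-53/7)) + 1·(-53/7−7) + (-10/7)·(7−(-4))) = ½·(100/7 − 102/7 − 110/7) = -8, so the C-coordinate is 4/7.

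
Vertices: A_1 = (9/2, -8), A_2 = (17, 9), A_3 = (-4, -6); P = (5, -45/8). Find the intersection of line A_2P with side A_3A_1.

Barycentric coordinates of P with respect to A_1A_2A_3: (3/4, 1/8, 1/8).
On side A_3A_1 the A_2-coordinate is zero; dropping P's A_2-weight 1/8 and renormalizing the remaining 1/8 : 3/4 gives weights 1/7, 6/7 on A_3, A_1.
Q = (1/7)·(-4, -6) + (6/7)·(9/2, -8) = (23/7, -54/7).

(23/7, -54/7)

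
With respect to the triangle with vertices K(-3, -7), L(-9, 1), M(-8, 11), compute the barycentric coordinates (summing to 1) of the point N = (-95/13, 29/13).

Signed area of the reference triangle: [KLM] = ½·((-3)·(1−11) + (-9)·(11−(-7)) + (-8)·(-7−1)) = ½·(30 − 162 + 64) = -34.
[NLM] = ½·((-95/13)·(1−11) + (-9)·(11−(29/13)) + (-8)·(29/13−1)) = ½·(950/13 − 1026/13 − 128/13) = -102/13, so the K-coordinate is (-102/13)/(-34) = 3/13.
[KNM] = ½·((-3)·(29/13−11) + (-95/13)·(11−(-7)) + (-8)·(-7−(29/13))) = ½·(342/13 − 1710/13 + 960/13) = -204/13, so the L-coordinate is 6/13.
[KLN] = ½·((-3)·(1−(29/13)) + (-9)·(29/13−(-7)) + (-95/13)·(-7−1)) = ½·(48/13 − 1080/13 + 760/13) = -136/13, so the M-coordinate is 4/13.

(3/13, 6/13, 4/13)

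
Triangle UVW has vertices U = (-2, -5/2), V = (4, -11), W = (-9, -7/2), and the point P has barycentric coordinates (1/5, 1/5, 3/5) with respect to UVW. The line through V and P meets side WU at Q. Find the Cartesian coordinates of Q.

Line VP meets WU where the V-coordinate vanishes; zeroing P's V-weight and renormalizing leaves W, U-weights 3/5 : 1/5 → (3/4, 1/4).
So Q = (3/4)·W + (1/4)·U = (-29/4, -13/4).

(-29/4, -13/4)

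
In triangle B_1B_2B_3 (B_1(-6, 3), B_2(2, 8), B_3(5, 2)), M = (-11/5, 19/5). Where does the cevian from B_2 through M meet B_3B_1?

(-13/4, 11/4)

Barycentric coordinates of M with respect to B_1B_2B_3: (3/5, 1/5, 1/5).
On side B_3B_1 the B_2-coordinate is zero; dropping M's B_2-weight 1/5 and renormalizing the remaining 1/5 : 3/5 gives weights 1/4, 3/4 on B_3, B_1.
N = (1/4)·(5, 2) + (3/4)·(-6, 3) = (-13/4, 11/4).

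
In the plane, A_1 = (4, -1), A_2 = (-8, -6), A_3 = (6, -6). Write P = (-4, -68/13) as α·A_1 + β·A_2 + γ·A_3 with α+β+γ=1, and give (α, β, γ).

(2/13, 9/13, 2/13)

Signed area of the reference triangle: [A_1A_2A_3] = ½·(4·(-6−(-6)) + (-8)·(-6−(-1)) + 6·(-1−(-6))) = ½·(0 + 40 + 30) = 35.
[PA_2A_3] = ½·((-4)·(-6−(-6)) + (-8)·(-6−(-68/13)) + 6·(-68/13−(-6))) = ½·(0 + 80/13 + 60/13) = 70/13, so the A_1-coordinate is (70/13)/35 = 2/13.
[A_1PA_3] = ½·(4·(-68/13−(-6)) + (-4)·(-6−(-1)) + 6·(-1−(-68/13))) = ½·(40/13 + 20 + 330/13) = 315/13, so the A_2-coordinate is 9/13.
[A_1A_2P] = ½·(4·(-6−(-68/13)) + (-8)·(-68/13−(-1)) + (-4)·(-1−(-6))) = ½·(-40/13 + 440/13 − 20) = 70/13, so the A_3-coordinate is 2/13.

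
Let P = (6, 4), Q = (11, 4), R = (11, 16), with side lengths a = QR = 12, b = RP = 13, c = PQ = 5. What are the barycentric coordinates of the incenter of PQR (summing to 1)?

The incenter has barycentric coordinates proportional to the opposite side lengths: (12 : 13 : 5).
Normalizing by 12+13+5 = 30 gives (2/5, 13/30, 1/6).

(2/5, 13/30, 1/6)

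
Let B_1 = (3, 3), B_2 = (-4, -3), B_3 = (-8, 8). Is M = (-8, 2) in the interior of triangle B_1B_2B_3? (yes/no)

no

Barycentric coordinates of M: (-24/101, 66/101, 59/101).
The three coordinates are negative, positive, positive; a point is interior exactly when all three are positive.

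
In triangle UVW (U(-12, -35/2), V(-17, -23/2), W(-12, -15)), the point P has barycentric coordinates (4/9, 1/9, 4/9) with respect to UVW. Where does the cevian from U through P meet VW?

(-13, -143/10)

Line UP meets VW where the U-coordinate vanishes; zeroing P's U-weight and renormalizing leaves V, W-weights 1/9 : 4/9 → (1/5, 4/5).
So Q = (1/5)·V + (4/5)·W = (-13, -143/10).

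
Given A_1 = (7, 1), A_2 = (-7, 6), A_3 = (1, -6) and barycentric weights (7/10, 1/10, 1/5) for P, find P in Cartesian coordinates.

(22/5, 1/10)

P = (7/10)·A_1 + (1/10)·A_2 + (1/5)·A_3.
x-coordinate: (7/10)·7 + (1/10)·(-7) + (1/5)·1 = 22/5.
y-coordinate: (7/10)·1 + (1/10)·6 + (1/5)·(-6) = 1/10.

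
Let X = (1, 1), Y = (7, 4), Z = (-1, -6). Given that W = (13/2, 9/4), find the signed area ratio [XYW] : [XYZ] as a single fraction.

1/4

[XYZ] = ½·(1·(4−(-6)) + 7·(-6−1) + (-1)·(1−4)) = ½·(10 − 49 + 3) = -18.
[XYW] = ½·(1·(4−(9/4)) + 7·(9/4−1) + (13/2)·(1−4)) = ½·(7/4 + 35/4 − 39/2) = -9/2, so the ratio is (-9/2)/(-18) = 1/4.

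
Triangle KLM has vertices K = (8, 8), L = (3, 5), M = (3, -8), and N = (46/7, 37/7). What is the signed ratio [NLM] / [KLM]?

5/7

[KLM] = ½·(8·(5−(-8)) + 3·(-8−8) + 3·(8−5)) = ½·(104 − 48 + 9) = 65/2.
[NLM] = ½·((46/7)·(5−(-8)) + 3·(-8−(37/7)) + 3·(37/7−5)) = ½·(598/7 − 279/7 + 6/7) = 325/14, so the ratio is (325/14)/(65/2) = 5/7.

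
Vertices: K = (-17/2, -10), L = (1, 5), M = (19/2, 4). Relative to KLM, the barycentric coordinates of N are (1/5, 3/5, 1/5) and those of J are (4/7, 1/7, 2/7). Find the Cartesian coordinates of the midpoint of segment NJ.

(-3/5, -36/35)

Barycentric coordinates of the midpoint are the average: (27/70, 13/35, 17/70).
Converting: (27/70)·K + (13/35)·L + (17/70)·M = (-3/5, -36/35).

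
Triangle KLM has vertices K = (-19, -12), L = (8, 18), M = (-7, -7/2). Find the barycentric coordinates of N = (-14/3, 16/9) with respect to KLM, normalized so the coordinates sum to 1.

(2/9, 1/3, 4/9)

Signed area of the reference triangle: [KLM] = ½·((-19)·(18−(-7/2)) + 8·(-7/2−(-12)) + (-7)·(-12−18)) = ½·(-817/2 + 68 + 210) = -261/4.
[NLM] = ½·((-14/3)·(18−(-7/2)) + 8·(-7/2−(16/9)) + (-7)·(16/9−18)) = ½·(-301/3 − 380/9 + 1022/9) = -29/2, so the K-coordinate is (-29/2)/(-261/4) = 2/9.
[KNM] = ½·((-19)·(16/9−(-7/2)) + (-14/3)·(-7/2−(-12)) + (-7)·(-12−(16/9))) = ½·(-1805/18 − 119/3 + 868/9) = -87/4, so the L-coordinate is 1/3.
[KLN] = ½·((-19)·(18−(16/9)) + 8·(16/9−(-12)) + (-14/3)·(-12−18)) = ½·(-2774/9 + 992/9 + 140) = -29, so the M-coordinate is 4/9.
Check: 2/9 + 1/3 + 4/9 = 1.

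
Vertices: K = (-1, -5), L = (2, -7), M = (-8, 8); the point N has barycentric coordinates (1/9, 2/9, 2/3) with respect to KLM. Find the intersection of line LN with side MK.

(-7, 43/7)

Line LN meets MK where the L-coordinate vanishes; zeroing N's L-weight and renormalizing leaves M, K-weights 2/3 : 1/9 → (6/7, 1/7).
So J = (6/7)·M + (1/7)·K = (-7, 43/7).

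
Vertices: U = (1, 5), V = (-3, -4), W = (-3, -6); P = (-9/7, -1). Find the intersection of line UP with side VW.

Barycentric coordinates of P with respect to UVW: (3/7, 1/7, 3/7).
On side VW the U-coordinate is zero; dropping P's U-weight 3/7 and renormalizing the remaining 1/7 : 3/7 gives weights 1/4, 3/4 on V, W.
Q = (1/4)·(-3, -4) + (3/4)·(-3, -6) = (-3, -11/2).

(-3, -11/2)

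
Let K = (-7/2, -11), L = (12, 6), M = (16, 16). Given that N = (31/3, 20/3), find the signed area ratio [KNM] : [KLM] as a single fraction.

[KLM] = ½·((-7/2)·(6−16) + 12·(16−(-11)) + 16·(-11−6)) = ½·(35 + 324 − 272) = 87/2.
[KNM] = ½·((-7/2)·(20/3−16) + (31/3)·(16−(-11)) + 16·(-11−(20/3))) = ½·(98/3 + 279 − 848/3) = 29/2, so the ratio is (29/2)/(87/2) = 1/3.

1/3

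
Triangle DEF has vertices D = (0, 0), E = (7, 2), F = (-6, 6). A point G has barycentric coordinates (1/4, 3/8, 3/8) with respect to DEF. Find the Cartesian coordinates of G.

G = (1/4)·D + (3/8)·E + (3/8)·F.
x-coordinate: (1/4)·0 + (3/8)·7 + (3/8)·(-6) = 3/8.
y-coordinate: (1/4)·0 + (3/8)·2 + (3/8)·6 = 3.

(3/8, 3)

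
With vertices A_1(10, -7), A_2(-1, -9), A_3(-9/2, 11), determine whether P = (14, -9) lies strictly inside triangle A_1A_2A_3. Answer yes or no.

Barycentric coordinates of P: (300/227, -43/227, -30/227).
The three coordinates are positive, negative, negative; a point is interior exactly when all three are positive.

no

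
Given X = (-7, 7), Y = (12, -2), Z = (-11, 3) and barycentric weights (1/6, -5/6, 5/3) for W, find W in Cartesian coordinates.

(-59/2, 47/6)

W = (1/6)·X + (-5/6)·Y + (5/3)·Z.
x-coordinate: (1/6)·(-7) + (-5/6)·12 + (5/3)·(-11) = -59/2.
y-coordinate: (1/6)·7 + (-5/6)·(-2) + (5/3)·3 = 47/6.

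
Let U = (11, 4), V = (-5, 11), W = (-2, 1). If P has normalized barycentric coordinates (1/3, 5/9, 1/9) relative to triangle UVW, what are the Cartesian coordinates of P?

P = (1/3)·U + (5/9)·V + (1/9)·W.
x-coordinate: (1/3)·11 + (5/9)·(-5) + (1/9)·(-2) = 2/3.
y-coordinate: (1/3)·4 + (5/9)·11 + (1/9)·1 = 68/9.

(2/3, 68/9)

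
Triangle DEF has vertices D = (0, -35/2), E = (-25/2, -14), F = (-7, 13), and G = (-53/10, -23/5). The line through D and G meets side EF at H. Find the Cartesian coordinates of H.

(-53/6, 4)

Barycentric coordinates of G with respect to DEF: (2/5, 1/5, 2/5).
On side EF the D-coordinate is zero; dropping G's D-weight 2/5 and renormalizing the remaining 1/5 : 2/5 gives weights 1/3, 2/3 on E, F.
H = (1/3)·(-25/2, -14) + (2/3)·(-7, 13) = (-53/6, 4).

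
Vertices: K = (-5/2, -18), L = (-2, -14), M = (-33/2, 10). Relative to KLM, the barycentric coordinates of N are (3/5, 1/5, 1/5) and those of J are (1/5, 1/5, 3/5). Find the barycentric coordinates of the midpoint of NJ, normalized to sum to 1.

Since both coordinate triples sum to 1, the midpoint's barycentrics are the componentwise average.
(3/5+1/5)/2 = 2/5; similarly 1/5 and 2/5.

(2/5, 1/5, 2/5)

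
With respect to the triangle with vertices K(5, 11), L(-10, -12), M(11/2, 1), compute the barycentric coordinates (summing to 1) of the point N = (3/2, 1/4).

Signed area of the reference triangle: [KLM] = ½·(5·(-12−1) + (-10)·(1−11) + (11/2)·(11−(-12))) = ½·(-65 + 100 + 253/2) = 323/4.
[NLM] = ½·((3/2)·(-12−1) + (-10)·(1−(1/4)) + (11/2)·(1/4−(-12))) = ½·(-39/2 − 15/2 + 539/8) = 323/16, so the K-coordinate is (323/16)/(323/4) = 1/4.
[KNM] = ½·(5·(1/4−1) + (3/2)·(1−11) + (11/2)·(11−(1/4))) = ½·(-15/4 − 15 + 473/8) = 323/16, so the L-coordinate is 1/4.
[KLN] = ½·(5·(-12−(1/4)) + (-10)·(1/4−11) + (3/2)·(11−(-12))) = ½·(-245/4 + 215/2 + 69/2) = 323/8, so the M-coordinate is 1/2.

(1/4, 1/4, 1/2)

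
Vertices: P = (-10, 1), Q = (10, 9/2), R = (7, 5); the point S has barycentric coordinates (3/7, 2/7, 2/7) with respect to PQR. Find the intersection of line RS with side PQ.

(-2, 12/5)

Line RS meets PQ where the R-coordinate vanishes; zeroing S's R-weight and renormalizing leaves P, Q-weights 3/7 : 2/7 → (3/5, 2/5).
So T = (3/5)·P + (2/5)·Q = (-2, 12/5).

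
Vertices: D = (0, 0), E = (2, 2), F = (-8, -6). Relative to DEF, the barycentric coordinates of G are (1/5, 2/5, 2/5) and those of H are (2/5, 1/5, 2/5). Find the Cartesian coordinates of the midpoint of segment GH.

(-13/5, -9/5)

Barycentric coordinates of the midpoint are the average: (3/10, 3/10, 2/5).
Converting: (3/10)·D + (3/10)·E + (2/5)·F = (-13/5, -9/5).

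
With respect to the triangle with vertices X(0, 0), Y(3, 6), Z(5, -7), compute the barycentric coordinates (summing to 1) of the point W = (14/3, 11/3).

(-1/3, 1, 1/3)

Signed area of the reference triangle: [XYZ] = ½·(0·(6−(-7)) + 3·(-7−0) + 5·(0−6)) = ½·(0 − 21 − 30) = -51/2.
[WYZ] = ½·((14/3)·(6−(-7)) + 3·(-7−(11/3)) + 5·(11/3−6)) = ½·(182/3 − 32 − 35/3) = 17/2, so the X-coordinate is (17/2)/(-51/2) = -1/3.
[XWZ] = ½·(0·(11/3−(-7)) + (14/3)·(-7−0) + 5·(0−(11/3))) = ½·(0 − 98/3 − 55/3) = -51/2, so the Y-coordinate is 1.
[XYW] = ½·(0·(6−(11/3)) + 3·(11/3−0) + (14/3)·(0−6)) = ½·(0 + 11 − 28) = -17/2, so the Z-coordinate is 1/3.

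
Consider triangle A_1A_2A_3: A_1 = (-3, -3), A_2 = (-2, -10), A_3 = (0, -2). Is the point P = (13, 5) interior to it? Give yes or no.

no

Barycentric coordinates of P: (-45/11, -4/11, 60/11).
The three coordinates are negative, negative, positive; a point is interior exactly when all three are positive.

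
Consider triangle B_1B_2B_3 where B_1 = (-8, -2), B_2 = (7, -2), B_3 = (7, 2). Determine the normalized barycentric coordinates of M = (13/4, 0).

Signed area of the reference triangle: [B_1B_2B_3] = ½·((-8)·(-2−2) + 7·(2−(-2)) + 7·(-2−(-2))) = ½·(32 + 28 + 0) = 30.
[MB_2B_3] = ½·((13/4)·(-2−2) + 7·(2−0) + 7·(0−(-2))) = ½·(-13 + 14 + 14) = 15/2, so the B_1-coordinate is (15/2)/30 = 1/4.
[B_1MB_3] = ½·((-8)·(0−2) + (13/4)·(2−(-2)) + 7·(-2−0)) = ½·(16 + 13 − 14) = 15/2, so the B_2-coordinate is 1/4.
[B_1B_2M] = ½·((-8)·(-2−0) + 7·(0−(-2)) + (13/4)·(-2−(-2))) = ½·(16 + 14 + 0) = 15, so the B_3-coordinate is 1/2.

(1/4, 1/4, 1/2)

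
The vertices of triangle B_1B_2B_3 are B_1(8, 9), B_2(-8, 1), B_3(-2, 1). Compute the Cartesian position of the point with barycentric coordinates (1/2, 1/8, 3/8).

M = (1/2)·B_1 + (1/8)·B_2 + (3/8)·B_3.
x-coordinate: (1/2)·8 + (1/8)·(-8) + (3/8)·(-2) = 9/4.
y-coordinate: (1/2)·9 + (1/8)·1 + (3/8)·1 = 5.

(9/4, 5)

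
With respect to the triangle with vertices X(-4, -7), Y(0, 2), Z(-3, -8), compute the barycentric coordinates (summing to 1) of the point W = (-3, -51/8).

(3/8, 1/8, 1/2)

Signed area of the reference triangle: [XYZ] = ½·((-4)·(2−(-8)) + 0·(-8−(-7)) + (-3)·(-7−2)) = ½·(-40 + 0 + 27) = -13/2.
[WYZ] = ½·((-3)·(2−(-8)) + 0·(-8−(-51/8)) + (-3)·(-51/8−2)) = ½·(-30 + 0 + 201/8) = -39/16, so the X-coordinate is (-39/16)/(-13/2) = 3/8.
[XWZ] = ½·((-4)·(-51/8−(-8)) + (-3)·(-8−(-7)) + (-3)·(-7−(-51/8))) = ½·(-13/2 + 3 + 15/8) = -13/16, so the Y-coordinate is 1/8.
[XYW] = ½·((-4)·(2−(-51/8)) + 0·(-51/8−(-7)) + (-3)·(-7−2)) = ½·(-67/2 + 0 + 27) = -13/4, so the Z-coordinate is 1/2.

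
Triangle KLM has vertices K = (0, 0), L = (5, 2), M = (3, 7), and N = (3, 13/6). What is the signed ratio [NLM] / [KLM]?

1/3

[KLM] = ½·(0·(2−7) + 5·(7−0) + 3·(0−2)) = ½·(0 + 35 − 6) = 29/2.
[NLM] = ½·(3·(2−7) + 5·(7−(13/6)) + 3·(13/6−2)) = ½·(-15 + 145/6 + 1/2) = 29/6, so the ratio is (29/6)/(29/2) = 1/3.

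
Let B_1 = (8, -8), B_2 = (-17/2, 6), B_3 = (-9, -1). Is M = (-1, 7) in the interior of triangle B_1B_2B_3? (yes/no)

no

Barycentric coordinates of M: (104/245, 384/245, -243/245).
The three coordinates are positive, positive, negative; a point is interior exactly when all three are positive.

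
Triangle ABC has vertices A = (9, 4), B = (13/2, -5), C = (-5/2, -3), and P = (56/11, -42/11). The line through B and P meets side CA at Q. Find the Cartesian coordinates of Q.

Barycentric coordinates of P with respect to ABC: (1/11, 8/11, 2/11).
On side CA the B-coordinate is zero; dropping P's B-weight 8/11 and renormalizing the remaining 2/11 : 1/11 gives weights 2/3, 1/3 on C, A.
Q = (2/3)·(-5/2, -3) + (1/3)·(9, 4) = (4/3, -2/3).

(4/3, -2/3)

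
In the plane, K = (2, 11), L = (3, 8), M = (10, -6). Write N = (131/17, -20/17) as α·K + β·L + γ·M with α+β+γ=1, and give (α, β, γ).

(4/17, 1/17, 12/17)

Signed area of the reference triangle: [KLM] = ½·(2·(8−(-6)) + 3·(-6−11) + 10·(11−8)) = ½·(28 − 51 + 30) = 7/2.
[NLM] = ½·((131/17)·(8−(-6)) + 3·(-6−(-20/17)) + 10·(-20/17−8)) = ½·(1834/17 − 246/17 − 1560/17) = 14/17, so the K-coordinate is (14/17)/(7/2) = 4/17.
[KNM] = ½·(2·(-20/17−(-6)) + (131/17)·(-6−11) + 10·(11−(-20/17))) = ½·(164/17 − 131 + 2070/17) = 7/34, so the L-coordinate is 1/17.
[KLN] = ½·(2·(8−(-20/17)) + 3·(-20/17−11) + (131/17)·(11−8)) = ½·(312/17 − 621/17 + 393/17) = 42/17, so the M-coordinate is 12/17.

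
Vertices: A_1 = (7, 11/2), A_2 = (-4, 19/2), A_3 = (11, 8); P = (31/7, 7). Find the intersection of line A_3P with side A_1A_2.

(10/3, 41/6)

Barycentric coordinates of P with respect to A_1A_2A_3: (4/7, 2/7, 1/7).
On side A_1A_2 the A_3-coordinate is zero; dropping P's A_3-weight 1/7 and renormalizing the remaining 4/7 : 2/7 gives weights 2/3, 1/3 on A_1, A_2.
Q = (2/3)·(7, 11/2) + (1/3)·(-4, 19/2) = (10/3, 41/6).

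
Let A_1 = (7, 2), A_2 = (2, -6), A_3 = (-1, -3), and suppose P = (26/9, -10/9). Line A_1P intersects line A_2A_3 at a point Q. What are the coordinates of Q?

(-2/5, -18/5)

Barycentric coordinates of P with respect to A_1A_2A_3: (4/9, 1/9, 4/9).
On side A_2A_3 the A_1-coordinate is zero; dropping P's A_1-weight 4/9 and renormalizing the remaining 1/9 : 4/9 gives weights 1/5, 4/5 on A_2, A_3.
Q = (1/5)·(2, -6) + (4/5)·(-1, -3) = (-2/5, -18/5).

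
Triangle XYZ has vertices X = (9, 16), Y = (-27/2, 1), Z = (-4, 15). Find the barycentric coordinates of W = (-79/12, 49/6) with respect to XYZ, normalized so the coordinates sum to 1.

(1/6, 1/2, 1/3)

Signed area of the reference triangle: [XYZ] = ½·(9·(1−15) + (-27/2)·(15−16) + (-4)·(16−1)) = ½·(-126 + 27/2 − 60) = -345/4.
[WYZ] = ½·((-79/12)·(1−15) + (-27/2)·(15−(49/6)) + (-4)·(49/6−1)) = ½·(553/6 − 369/4 − 86/3) = -115/8, so the X-coordinate is (-115/8)/(-345/4) = 1/6.
[XWZ] = ½·(9·(49/6−15) + (-79/12)·(15−16) + (-4)·(16−(49/6))) = ½·(-123/2 + 79/12 − 94/3) = -345/8, so the Y-coordinate is 1/2.
[XYW] = ½·(9·(1−(49/6)) + (-27/2)·(49/6−16) + (-79/12)·(16−1)) = ½·(-129/2 + 423/4 − 395/4) = -115/4, so the Z-coordinate is 1/3.
Check: 1/6 + 1/2 + 1/3 = 1.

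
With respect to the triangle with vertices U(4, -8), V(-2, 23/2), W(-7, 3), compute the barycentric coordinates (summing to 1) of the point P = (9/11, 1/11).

(6/11, 4/11, 1/11)

Signed area of the reference triangle: [UVW] = ½·(4·(23/2−3) + (-2)·(3−(-8)) + (-7)·(-8−(23/2))) = ½·(34 − 22 + 273/2) = 297/4.
[PVW] = ½·((9/11)·(23/2−3) + (-2)·(3−(1/11)) + (-7)·(1/11−(23/2))) = ½·(153/22 − 64/11 + 1757/22) = 81/2, so the U-coordinate is (81/2)/(297/4) = 6/11.
[UPW] = ½·(4·(1/11−3) + (9/11)·(3−(-8)) + (-7)·(-8−(1/11))) = ½·(-128/11 + 9 + 623/11) = 27, so the V-coordinate is 4/11.
[UVP] = ½·(4·(23/2−(1/11)) + (-2)·(1/11−(-8)) + (9/11)·(-8−(23/2))) = ½·(502/11 − 178/11 − 351/22) = 27/4, so the W-coordinate is 1/11.
Check: 6/11 + 4/11 + 1/11 = 1.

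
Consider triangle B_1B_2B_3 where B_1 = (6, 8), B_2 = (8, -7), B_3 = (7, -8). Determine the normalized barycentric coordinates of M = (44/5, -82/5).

(-3/5, 6/5, 2/5)

Signed area of the reference triangle: [B_1B_2B_3] = ½·(6·(-7−(-8)) + 8·(-8−8) + 7·(8−(-7))) = ½·(6 − 128 + 105) = -17/2.
[MB_2B_3] = ½·((44/5)·(-7−(-8)) + 8·(-8−(-82/5)) + 7·(-82/5−(-7))) = ½·(44/5 + 336/5 − 329/5) = 51/10, so the B_1-coordinate is (51/10)/(-17/2) = -3/5.
[B_1MB_3] = ½·(6·(-82/5−(-8)) + (44/5)·(-8−8) + 7·(8−(-82/5))) = ½·(-252/5 − 704/5 + 854/5) = -51/5, so the B_2-coordinate is 6/5.
[B_1B_2M] = ½·(6·(-7−(-82/5)) + 8·(-82/5−8) + (44/5)·(8−(-7))) = ½·(282/5 − 976/5 + 132) = -17/5, so the B_3-coordinate is 2/5.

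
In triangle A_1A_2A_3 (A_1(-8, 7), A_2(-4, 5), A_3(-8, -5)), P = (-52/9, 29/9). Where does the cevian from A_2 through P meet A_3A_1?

(-8, 1)

Barycentric coordinates of P with respect to A_1A_2A_3: (2/9, 5/9, 2/9).
On side A_3A_1 the A_2-coordinate is zero; dropping P's A_2-weight 5/9 and renormalizing the remaining 2/9 : 2/9 gives weights 1/2, 1/2 on A_3, A_1.
Q = (1/2)·(-8, -5) + (1/2)·(-8, 7) = (-8, 1).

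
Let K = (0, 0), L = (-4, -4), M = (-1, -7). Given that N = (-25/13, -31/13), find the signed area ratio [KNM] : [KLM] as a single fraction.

[KLM] = ½·(0·(-4−(-7)) + (-4)·(-7−0) + (-1)·(0−(-4))) = ½·(0 + 28 − 4) = 12.
[KNM] = ½·(0·(-31/13−(-7)) + (-25/13)·(-7−0) + (-1)·(0−(-31/13))) = ½·(0 + 175/13 − 31/13) = 72/13, so the ratio is (72/13)/12 = 6/13.

6/13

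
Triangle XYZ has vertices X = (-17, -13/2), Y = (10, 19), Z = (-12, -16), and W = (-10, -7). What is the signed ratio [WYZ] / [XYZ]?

[XYZ] = ½·((-17)·(19−(-16)) + 10·(-16−(-13/2)) + (-12)·(-13/2−19)) = ½·(-595 − 95 + 306) = -192.
[WYZ] = ½·((-10)·(19−(-16)) + 10·(-16−(-7)) + (-12)·(-7−19)) = ½·(-350 − 90 + 312) = -64, so the ratio is (-64)/(-192) = 1/3.

1/3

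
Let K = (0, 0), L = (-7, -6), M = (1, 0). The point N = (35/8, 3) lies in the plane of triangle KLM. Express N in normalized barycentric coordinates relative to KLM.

Signed area of the reference triangle: [KLM] = ½·(0·(-6−0) + (-7)·(0−0) + 1·(0−(-6))) = ½·(0 + 0 + 6) = 3.
[NLM] = ½·((35/8)·(-6−0) + (-7)·(0−3) + 1·(3−(-6))) = ½·(-105/4 + 21 + 9) = 15/8, so the K-coordinate is (15/8)/3 = 5/8.
[KNM] = ½·(0·(3−0) + (35/8)·(0−0) + 1·(0−3)) = ½·(0 + 0 − 3) = -3/2, so the L-coordinate is -1/2.
[KLN] = ½·(0·(-6−3) + (-7)·(3−0) + (35/8)·(0−(-6))) = ½·(0 − 21 + 105/4) = 21/8, so the M-coordinate is 7/8.

(5/8, -1/2, 7/8)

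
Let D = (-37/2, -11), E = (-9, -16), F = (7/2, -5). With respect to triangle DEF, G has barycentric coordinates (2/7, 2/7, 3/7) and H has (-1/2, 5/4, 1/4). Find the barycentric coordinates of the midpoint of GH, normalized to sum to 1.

Since both coordinate triples sum to 1, the midpoint's barycentrics are the componentwise average.
(2/7+-1/2)/2 = -3/28; similarly 43/56 and 19/56.

(-3/28, 43/56, 19/56)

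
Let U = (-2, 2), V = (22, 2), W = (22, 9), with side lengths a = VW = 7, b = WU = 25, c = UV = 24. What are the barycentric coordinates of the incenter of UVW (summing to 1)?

(1/8, 25/56, 3/7)

The incenter has barycentric coordinates proportional to the opposite side lengths: (7 : 25 : 24).
Normalizing by 7+25+24 = 56 gives (1/8, 25/56, 3/7).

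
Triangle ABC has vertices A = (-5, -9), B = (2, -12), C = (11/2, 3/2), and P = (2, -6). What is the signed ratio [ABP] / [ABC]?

2/5

[ABC] = ½·((-5)·(-12−(3/2)) + 2·(3/2−(-9)) + (11/2)·(-9−(-12))) = ½·(135/2 + 21 + 33/2) = 105/2.
[ABP] = ½·((-5)·(-12−(-6)) + 2·(-6−(-9)) + 2·(-9−(-12))) = ½·(30 + 6 + 6) = 21, so the ratio is 21/(105/2) = 2/5.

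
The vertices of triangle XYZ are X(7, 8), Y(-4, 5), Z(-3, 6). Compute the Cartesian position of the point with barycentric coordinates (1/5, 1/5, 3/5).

W = (1/5)·X + (1/5)·Y + (3/5)·Z.
x-coordinate: (1/5)·7 + (1/5)·(-4) + (3/5)·(-3) = -6/5.
y-coordinate: (1/5)·8 + (1/5)·5 + (3/5)·6 = 31/5.

(-6/5, 31/5)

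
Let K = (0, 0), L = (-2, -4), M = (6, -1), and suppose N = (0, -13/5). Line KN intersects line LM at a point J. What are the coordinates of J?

(0, -13/4)

Barycentric coordinates of N with respect to KLM: (1/5, 3/5, 1/5).
On side LM the K-coordinate is zero; dropping N's K-weight 1/5 and renormalizing the remaining 3/5 : 1/5 gives weights 3/4, 1/4 on L, M.
J = (3/4)·(-2, -4) + (1/4)·(6, -1) = (0, -13/4).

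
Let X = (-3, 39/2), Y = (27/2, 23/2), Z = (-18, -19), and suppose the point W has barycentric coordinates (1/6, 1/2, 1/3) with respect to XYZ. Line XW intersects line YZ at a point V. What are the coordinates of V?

Line XW meets YZ where the X-coordinate vanishes; zeroing W's X-weight and renormalizing leaves Y, Z-weights 1/2 : 1/3 → (3/5, 2/5).
So V = (3/5)·Y + (2/5)·Z = (9/10, -7/10).

(9/10, -7/10)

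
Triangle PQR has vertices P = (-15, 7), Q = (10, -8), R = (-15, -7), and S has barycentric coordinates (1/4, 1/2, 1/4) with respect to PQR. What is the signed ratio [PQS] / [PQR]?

The signed ratio [PQS]/[PQR] equals the barycentric coordinate of S at vertex R, which is 1/4.

1/4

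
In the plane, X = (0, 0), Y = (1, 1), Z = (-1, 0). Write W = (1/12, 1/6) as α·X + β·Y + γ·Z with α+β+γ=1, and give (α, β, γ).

Signed area of the reference triangle: [XYZ] = ½·(0·(1−0) + 1·(0−0) + (-1)·(0−1)) = ½·(0 + 0 + 1) = 1/2.
[WYZ] = ½·((1/12)·(1−0) + 1·(0−(1/6)) + (-1)·(1/6−1)) = ½·(1/12 − 1/6 + 5/6) = 3/8, so the X-coordinate is (3/8)/(1/2) = 3/4.
[XWZ] = ½·(0·(1/6−0) + (1/12)·(0−0) + (-1)·(0−(1/6))) = ½·(0 + 0 + 1/6) = 1/12, so the Y-coordinate is 1/6.
[XYW] = ½·(0·(1−(1/6)) + 1·(1/6−0) + (1/12)·(0−1)) = ½·(0 + 1/6 − 1/12) = 1/24, so the Z-coordinate is 1/12.
Check: 3/4 + 1/6 + 1/12 = 1.

(3/4, 1/6, 1/12)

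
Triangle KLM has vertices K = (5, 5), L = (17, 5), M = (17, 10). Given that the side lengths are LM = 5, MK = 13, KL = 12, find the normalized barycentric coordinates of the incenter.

(1/6, 13/30, 2/5)

The incenter has barycentric coordinates proportional to the opposite side lengths: (5 : 13 : 12).
Normalizing by 5+13+12 = 30 gives (1/6, 13/30, 2/5).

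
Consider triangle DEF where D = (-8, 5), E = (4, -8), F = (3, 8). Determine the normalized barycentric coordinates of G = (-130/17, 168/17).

(16/17, -5/17, 6/17)

Signed area of the reference triangle: [DEF] = ½·((-8)·(-8−8) + 4·(8−5) + 3·(5−(-8))) = ½·(128 + 12 + 39) = 179/2.
[GEF] = ½·((-130/17)·(-8−8) + 4·(8−(168/17)) + 3·(168/17−(-8))) = ½·(2080/17 − 128/17 + 912/17) = 1432/17, so the D-coordinate is (1432/17)/(179/2) = 16/17.
[DGF] = ½·((-8)·(168/17−8) + (-130/17)·(8−5) + 3·(5−(168/17))) = ½·(-256/17 − 390/17 − 249/17) = -895/34, so the E-coordinate is -5/17.
[DEG] = ½·((-8)·(-8−(168/17)) + 4·(168/17−5) + (-130/17)·(5−(-8))) = ½·(2432/17 + 332/17 − 1690/17) = 537/17, so the F-coordinate is 6/17.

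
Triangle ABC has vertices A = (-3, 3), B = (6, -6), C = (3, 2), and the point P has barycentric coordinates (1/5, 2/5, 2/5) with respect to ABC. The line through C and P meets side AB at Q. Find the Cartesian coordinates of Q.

Line CP meets AB where the C-coordinate vanishes; zeroing P's C-weight and renormalizing leaves A, B-weights 1/5 : 2/5 → (1/3, 2/3).
So Q = (1/3)·A + (2/3)·B = (3, -3).

(3, -3)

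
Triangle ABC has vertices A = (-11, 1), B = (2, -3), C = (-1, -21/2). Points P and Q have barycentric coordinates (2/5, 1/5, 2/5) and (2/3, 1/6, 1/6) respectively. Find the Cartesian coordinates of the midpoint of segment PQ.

(-347/60, -359/120)

Barycentric coordinates of the midpoint are the average: (8/15, 11/60, 17/60).
Converting: (8/15)·A + (11/60)·B + (17/60)·C = (-347/60, -359/120).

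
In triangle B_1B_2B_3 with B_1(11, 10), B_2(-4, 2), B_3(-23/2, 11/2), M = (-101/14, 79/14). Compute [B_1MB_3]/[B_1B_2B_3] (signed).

1/7

[B_1B_2B_3] = ½·(11·(2−(11/2)) + (-4)·(11/2−10) + (-23/2)·(10−2)) = ½·(-77/2 + 18 − 92) = -225/4.
[B_1MB_3] = ½·(11·(79/14−(11/2)) + (-101/14)·(11/2−10) + (-23/2)·(10−(79/14))) = ½·(11/7 + 909/28 − 1403/28) = -225/28, so the ratio is (-225/28)/(-225/4) = 1/7.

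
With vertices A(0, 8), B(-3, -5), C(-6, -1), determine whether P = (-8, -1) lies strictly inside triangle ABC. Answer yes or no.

Barycentric coordinates of P: (-8/51, -6/17, 77/51).
The three coordinates are negative, negative, positive; a point is interior exactly when all three are positive.

no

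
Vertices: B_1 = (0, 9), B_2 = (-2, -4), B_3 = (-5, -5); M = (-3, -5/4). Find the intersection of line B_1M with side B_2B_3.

(-4, -14/3)

Barycentric coordinates of M with respect to B_1B_2B_3: (1/4, 1/4, 1/2).
On side B_2B_3 the B_1-coordinate is zero; dropping M's B_1-weight 1/4 and renormalizing the remaining 1/4 : 1/2 gives weights 1/3, 2/3 on B_2, B_3.
N = (1/3)·(-2, -4) + (2/3)·(-5, -5) = (-4, -14/3).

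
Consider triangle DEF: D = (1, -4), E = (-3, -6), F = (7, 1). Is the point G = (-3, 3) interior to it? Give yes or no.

Barycentric coordinates of G: (-45/4, 31/4, 9/2).
The three coordinates are negative, positive, positive; a point is interior exactly when all three are positive.

no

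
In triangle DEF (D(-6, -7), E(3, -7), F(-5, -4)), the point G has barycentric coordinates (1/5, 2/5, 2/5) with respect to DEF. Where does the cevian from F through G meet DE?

(0, -7)

Line FG meets DE where the F-coordinate vanishes; zeroing G's F-weight and renormalizing leaves D, E-weights 1/5 : 2/5 → (1/3, 2/3).
So H = (1/3)·D + (2/3)·E = (0, -7).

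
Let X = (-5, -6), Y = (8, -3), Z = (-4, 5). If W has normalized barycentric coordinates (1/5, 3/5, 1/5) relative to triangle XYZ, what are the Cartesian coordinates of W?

(3, -2)

W = (1/5)·X + (3/5)·Y + (1/5)·Z.
x-coordinate: (1/5)·(-5) + (3/5)·8 + (1/5)·(-4) = 3.
y-coordinate: (1/5)·(-6) + (3/5)·(-3) + (1/5)·5 = -2.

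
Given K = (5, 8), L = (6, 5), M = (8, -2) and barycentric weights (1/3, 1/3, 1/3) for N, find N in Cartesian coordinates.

N = (1/3)·K + (1/3)·L + (1/3)·M.
x-coordinate: (1/3)·5 + (1/3)·6 + (1/3)·8 = 19/3.
y-coordinate: (1/3)·8 + (1/3)·5 + (1/3)·(-2) = 11/3.

(19/3, 11/3)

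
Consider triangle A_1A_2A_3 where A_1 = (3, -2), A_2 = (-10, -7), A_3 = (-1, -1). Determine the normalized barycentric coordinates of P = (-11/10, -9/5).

Signed area of the reference triangle: [A_1A_2A_3] = ½·(3·(-7−(-1)) + (-10)·(-1−(-2)) + (-1)·(-2−(-7))) = ½·(-18 − 10 − 5) = -33/2.
[PA_2A_3] = ½·((-11/10)·(-7−(-1)) + (-10)·(-1−(-9/5)) + (-1)·(-9/5−(-7))) = ½·(33/5 − 8 − 26/5) = -33/10, so the A_1-coordinate is (-33/10)/(-33/2) = 1/5.
[A_1PA_3] = ½·(3·(-9/5−(-1)) + (-11/10)·(-1−(-2)) + (-1)·(-2−(-9/5))) = ½·(-12/5 − 11/10 + 1/5) = -33/20, so the A_2-coordinate is 1/10.
[A_1A_2P] = ½·(3·(-7−(-9/5)) + (-10)·(-9/5−(-2)) + (-11/10)·(-2−(-7))) = ½·(-78/5 − 2 − 11/2) = -231/20, so the A_3-coordinate is 7/10.

(1/5, 1/10, 7/10)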